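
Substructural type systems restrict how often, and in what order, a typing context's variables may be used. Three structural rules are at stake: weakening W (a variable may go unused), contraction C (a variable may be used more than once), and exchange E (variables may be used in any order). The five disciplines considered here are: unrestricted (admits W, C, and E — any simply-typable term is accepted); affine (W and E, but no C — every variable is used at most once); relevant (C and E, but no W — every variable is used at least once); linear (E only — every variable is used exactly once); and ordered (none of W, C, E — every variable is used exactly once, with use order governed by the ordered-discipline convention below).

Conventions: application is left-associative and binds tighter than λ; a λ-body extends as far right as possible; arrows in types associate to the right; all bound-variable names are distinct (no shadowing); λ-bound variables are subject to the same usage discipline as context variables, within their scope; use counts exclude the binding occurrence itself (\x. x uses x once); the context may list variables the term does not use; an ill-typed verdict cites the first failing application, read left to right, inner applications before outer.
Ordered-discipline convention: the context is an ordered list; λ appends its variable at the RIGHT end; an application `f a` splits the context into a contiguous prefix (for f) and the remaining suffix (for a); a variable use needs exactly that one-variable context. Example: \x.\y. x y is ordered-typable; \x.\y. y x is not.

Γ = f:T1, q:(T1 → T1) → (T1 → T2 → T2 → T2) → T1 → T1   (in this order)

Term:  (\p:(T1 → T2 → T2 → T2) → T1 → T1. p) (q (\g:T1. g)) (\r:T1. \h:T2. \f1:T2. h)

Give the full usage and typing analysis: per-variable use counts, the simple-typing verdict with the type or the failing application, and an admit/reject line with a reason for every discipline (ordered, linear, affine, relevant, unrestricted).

counts: f: 0, q: 1, p [bound]: 1, g [bound]: 1, r [bound]: 0, h [bound]: 1, f1 [bound]: 0
use order (left to right): p, q, g, h
typing: ✓ — T1 → T1
ordered ✗ (unused: f, r, f1 — weakening required)
linear ✗ (unused: f, r, f1 — weakening required)
affine ✓ (no duplicate uses among f, q, p, g, r, h, f1)
relevant ✗ (unused: f, r, f1 — weakening required)
unrestricted ✓ (type-checks (T1 → T1) and nothing is barred)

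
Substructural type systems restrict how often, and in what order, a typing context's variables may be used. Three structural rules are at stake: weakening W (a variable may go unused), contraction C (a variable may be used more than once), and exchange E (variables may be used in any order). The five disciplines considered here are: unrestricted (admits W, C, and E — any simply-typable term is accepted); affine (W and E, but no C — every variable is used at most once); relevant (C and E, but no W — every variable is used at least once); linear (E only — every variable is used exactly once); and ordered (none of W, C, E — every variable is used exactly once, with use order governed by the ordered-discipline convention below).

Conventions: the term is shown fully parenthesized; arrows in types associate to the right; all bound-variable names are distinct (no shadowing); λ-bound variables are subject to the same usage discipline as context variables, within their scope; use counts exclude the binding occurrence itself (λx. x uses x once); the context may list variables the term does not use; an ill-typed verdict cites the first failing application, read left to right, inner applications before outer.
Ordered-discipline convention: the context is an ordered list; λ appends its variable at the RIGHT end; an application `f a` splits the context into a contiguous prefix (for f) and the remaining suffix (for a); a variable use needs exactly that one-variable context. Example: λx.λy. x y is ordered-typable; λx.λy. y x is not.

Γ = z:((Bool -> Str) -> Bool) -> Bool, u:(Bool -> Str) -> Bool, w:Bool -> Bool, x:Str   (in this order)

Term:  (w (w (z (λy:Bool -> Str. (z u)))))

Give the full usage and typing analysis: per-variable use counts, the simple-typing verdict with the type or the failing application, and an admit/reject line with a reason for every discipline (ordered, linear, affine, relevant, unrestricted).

variable uses: z=2, u=1, w=2, x=0, y (λ-bound)=0
order of uses: w, w, z, z, u
typing: well-typed at Bool
ordered ✗ (uses contraction: z ×2, w ×2; unused: x, y — weakening required)
linear ✗ (uses contraction: z ×2, w ×2; unused: x, y — weakening required)
affine ✗ (uses contraction: z ×2, w ×2)
relevant ✗ (unused: x, y — weakening required)
unrestricted ✓ (simply typable at Bool; W, C, E all held)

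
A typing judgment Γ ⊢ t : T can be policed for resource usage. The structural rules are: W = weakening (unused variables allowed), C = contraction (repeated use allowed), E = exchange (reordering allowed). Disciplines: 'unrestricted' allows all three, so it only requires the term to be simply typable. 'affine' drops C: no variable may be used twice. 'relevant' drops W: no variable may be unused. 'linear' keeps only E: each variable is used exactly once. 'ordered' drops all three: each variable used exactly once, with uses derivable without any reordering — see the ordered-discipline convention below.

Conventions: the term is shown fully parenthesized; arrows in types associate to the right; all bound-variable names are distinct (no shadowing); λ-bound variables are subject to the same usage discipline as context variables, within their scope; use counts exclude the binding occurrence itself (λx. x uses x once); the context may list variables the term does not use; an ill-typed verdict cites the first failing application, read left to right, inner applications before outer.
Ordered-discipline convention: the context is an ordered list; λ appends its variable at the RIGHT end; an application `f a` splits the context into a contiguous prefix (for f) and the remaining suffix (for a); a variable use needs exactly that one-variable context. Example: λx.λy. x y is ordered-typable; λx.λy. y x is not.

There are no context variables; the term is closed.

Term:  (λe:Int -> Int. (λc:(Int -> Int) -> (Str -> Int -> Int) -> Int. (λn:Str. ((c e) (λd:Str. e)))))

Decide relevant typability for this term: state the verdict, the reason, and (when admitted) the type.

no — needs weakening: n, d unused
variable uses: e (λ-bound): 2, c (λ-bound): 1, n (λ-bound): 0, d (λ-bound): 0
use order (left to right): c, e, e
typing: well-typed at (Int -> Int) -> ((Int -> Int) -> (Str -> Int -> Int) -> Int) -> Str -> Int
per-discipline verdicts: ordered ✗ · linear ✗ · affine ✗ · relevant ✗ · unrestricted ✓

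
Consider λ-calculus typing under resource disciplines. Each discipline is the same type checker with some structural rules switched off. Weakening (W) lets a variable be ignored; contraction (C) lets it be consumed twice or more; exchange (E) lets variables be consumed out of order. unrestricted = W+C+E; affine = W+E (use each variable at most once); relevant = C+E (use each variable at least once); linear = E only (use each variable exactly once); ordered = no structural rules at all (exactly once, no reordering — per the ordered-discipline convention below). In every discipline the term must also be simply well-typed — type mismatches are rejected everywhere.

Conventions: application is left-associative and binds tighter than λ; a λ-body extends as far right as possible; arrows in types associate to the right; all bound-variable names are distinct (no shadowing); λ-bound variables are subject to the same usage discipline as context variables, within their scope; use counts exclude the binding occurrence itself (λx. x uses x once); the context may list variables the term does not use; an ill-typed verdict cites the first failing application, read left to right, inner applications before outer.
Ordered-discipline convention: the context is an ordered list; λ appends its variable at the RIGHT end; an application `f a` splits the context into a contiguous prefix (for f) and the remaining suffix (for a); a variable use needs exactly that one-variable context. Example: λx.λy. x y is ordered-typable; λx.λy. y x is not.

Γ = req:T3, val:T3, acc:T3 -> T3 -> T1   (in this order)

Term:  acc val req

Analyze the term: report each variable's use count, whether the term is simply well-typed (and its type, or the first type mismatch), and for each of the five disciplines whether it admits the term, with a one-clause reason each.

usage: req: 1×; val: 1×; acc: 1×
left-to-right use order: acc, val, req
typing: the term checks, with type T1
ordered ✗ (use order acc, val, req needs exchange)
linear ✓ (req, val, acc: one use apiece)
affine ✓ (no duplicate uses among req, val, acc)
relevant ✓ (at least one use each (req, val, acc))
unrestricted ✓ (type-checks (T1) and nothing is barred)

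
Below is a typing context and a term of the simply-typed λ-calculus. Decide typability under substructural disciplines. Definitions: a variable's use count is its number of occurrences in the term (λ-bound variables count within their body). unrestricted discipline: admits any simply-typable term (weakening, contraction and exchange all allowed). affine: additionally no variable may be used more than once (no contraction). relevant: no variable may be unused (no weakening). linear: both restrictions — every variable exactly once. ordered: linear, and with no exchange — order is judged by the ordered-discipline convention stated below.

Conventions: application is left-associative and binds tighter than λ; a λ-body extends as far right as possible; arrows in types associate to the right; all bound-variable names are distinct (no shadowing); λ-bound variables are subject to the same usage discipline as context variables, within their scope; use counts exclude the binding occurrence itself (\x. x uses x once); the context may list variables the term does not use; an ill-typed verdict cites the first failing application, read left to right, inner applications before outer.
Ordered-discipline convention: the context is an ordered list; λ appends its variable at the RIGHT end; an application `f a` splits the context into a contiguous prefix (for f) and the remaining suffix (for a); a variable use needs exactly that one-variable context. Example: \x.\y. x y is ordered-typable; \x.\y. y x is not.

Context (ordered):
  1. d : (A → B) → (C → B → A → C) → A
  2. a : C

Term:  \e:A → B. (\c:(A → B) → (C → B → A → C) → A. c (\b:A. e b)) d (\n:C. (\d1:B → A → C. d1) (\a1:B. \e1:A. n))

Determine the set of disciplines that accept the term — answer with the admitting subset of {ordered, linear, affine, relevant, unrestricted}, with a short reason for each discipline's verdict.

admitted in: affine, unrestricted
variable uses: d: 1; a: 0; e [bound]: 1; c [bound]: 1; b [bound]: 1; n [bound]: 1; d1 [bound]: 1; a1 [bound]: 0; e1 [bound]: 0
left-to-right use order: c, e, b, d, d1, n
typing: well-typed at (A → B) → A
ordered: ✗ — a, a1, e1 left unused
linear: ✗ — a, a1, e1 left unused
affine: ✓ — no duplicate uses among d, a, e, c, b, n, d1, a1, e1
relevant: ✗ — a, a1, e1 left unused
unrestricted: ✓ — well-typed at (A → B) → A; no restrictions here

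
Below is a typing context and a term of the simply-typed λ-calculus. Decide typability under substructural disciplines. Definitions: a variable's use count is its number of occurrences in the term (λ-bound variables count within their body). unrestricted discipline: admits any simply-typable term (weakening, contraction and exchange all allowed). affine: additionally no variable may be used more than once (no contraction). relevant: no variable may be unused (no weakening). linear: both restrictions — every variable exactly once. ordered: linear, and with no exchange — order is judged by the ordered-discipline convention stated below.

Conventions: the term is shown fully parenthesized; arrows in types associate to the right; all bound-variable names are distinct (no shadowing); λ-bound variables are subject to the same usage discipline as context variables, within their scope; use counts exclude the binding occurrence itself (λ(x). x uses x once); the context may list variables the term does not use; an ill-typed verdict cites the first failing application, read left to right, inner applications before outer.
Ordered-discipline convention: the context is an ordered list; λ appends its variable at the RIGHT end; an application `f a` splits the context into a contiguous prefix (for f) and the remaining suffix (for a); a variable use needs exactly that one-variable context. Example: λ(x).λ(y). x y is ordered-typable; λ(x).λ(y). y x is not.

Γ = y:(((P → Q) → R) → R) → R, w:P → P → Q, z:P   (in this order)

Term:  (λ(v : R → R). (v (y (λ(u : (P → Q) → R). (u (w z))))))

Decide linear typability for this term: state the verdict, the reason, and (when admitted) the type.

yes — y, w, z, v, u: one use apiece; term : (R → R) → R
counts: y=1, w=1, z=1, v (λ-bound)=1, u (λ-bound)=1
use order (left to right): v, y, u, w, z
typing: ✓ — (R → R) → R
summary: ordered ✗, linear ✓, affine ✓, relevant ✓, unrestricted ✓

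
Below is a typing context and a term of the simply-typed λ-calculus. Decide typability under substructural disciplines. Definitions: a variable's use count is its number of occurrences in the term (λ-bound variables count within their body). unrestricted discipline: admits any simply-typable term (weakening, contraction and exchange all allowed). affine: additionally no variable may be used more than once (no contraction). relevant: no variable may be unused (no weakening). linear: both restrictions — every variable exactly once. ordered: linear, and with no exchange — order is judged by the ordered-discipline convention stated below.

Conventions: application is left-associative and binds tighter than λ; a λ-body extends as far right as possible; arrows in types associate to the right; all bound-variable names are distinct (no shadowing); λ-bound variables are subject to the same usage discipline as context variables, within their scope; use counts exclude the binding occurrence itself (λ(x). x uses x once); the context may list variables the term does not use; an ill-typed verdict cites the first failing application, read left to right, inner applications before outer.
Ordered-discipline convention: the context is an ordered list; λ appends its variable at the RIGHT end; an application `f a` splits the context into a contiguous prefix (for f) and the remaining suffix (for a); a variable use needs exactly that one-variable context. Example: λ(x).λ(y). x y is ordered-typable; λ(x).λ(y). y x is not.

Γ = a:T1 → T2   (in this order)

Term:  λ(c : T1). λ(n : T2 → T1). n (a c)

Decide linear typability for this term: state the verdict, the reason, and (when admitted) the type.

yes — a, c, n: one use apiece; term : T1 → (T2 → T1) → T1
counts: a: 1, c [bound]: 1, n [bound]: 1
left-to-right use order: n, a, c
typing: well-typed at T1 → (T2 → T1) → T1
across the five disciplines: ordered ✗ · linear ✓ · affine ✓ · relevant ✓ · unrestricted ✓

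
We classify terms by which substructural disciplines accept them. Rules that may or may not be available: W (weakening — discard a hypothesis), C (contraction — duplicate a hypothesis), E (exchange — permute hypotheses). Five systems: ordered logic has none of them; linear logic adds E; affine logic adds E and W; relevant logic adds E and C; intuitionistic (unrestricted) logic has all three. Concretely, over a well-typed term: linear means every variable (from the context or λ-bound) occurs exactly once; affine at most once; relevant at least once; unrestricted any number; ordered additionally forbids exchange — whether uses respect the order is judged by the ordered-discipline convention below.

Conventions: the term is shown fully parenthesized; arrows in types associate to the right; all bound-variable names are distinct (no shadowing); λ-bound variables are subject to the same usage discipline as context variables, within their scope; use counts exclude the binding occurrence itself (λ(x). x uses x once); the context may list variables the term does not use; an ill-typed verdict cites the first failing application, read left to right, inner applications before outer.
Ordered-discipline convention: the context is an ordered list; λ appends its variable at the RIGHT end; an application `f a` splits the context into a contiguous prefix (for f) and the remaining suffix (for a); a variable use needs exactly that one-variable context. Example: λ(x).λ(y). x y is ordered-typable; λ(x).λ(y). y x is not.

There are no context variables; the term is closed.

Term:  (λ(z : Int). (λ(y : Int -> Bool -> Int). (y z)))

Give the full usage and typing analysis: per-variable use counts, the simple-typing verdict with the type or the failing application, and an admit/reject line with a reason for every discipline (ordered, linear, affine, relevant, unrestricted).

counts: z [bound]: 1×, y [bound]: 1×
use order (left to right): y, z
typing: ✓ — Int -> (Int -> Bool -> Int) -> Bool -> Int
ordered: ✗ — use order y, z needs exchange
linear: ✓ — each of z, y used exactly once
affine: ✓ — at most one use each (z, y)
relevant: ✓ — z, y: all used, weakening unneeded
unrestricted: ✓ — type-checks (Int -> (Int -> Bool -> Int) -> Bool -> Int) and nothing is barred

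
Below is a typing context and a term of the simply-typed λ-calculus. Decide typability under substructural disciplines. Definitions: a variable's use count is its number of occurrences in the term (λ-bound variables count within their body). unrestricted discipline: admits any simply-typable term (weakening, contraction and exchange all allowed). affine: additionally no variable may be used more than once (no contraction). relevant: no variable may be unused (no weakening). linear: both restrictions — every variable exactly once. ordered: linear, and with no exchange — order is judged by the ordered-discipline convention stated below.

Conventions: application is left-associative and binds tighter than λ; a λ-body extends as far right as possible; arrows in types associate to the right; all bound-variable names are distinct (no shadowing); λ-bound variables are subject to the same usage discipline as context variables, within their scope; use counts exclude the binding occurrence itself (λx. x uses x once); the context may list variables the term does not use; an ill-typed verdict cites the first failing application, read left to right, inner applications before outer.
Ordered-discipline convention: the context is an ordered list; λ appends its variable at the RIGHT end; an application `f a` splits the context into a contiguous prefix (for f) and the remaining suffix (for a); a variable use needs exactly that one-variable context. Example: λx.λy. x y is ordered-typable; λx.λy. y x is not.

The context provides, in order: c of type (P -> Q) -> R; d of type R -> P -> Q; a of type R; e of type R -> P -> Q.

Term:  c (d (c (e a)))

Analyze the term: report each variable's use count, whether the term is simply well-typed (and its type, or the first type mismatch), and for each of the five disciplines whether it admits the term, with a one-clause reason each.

variable uses: c=2, d=1, a=1, e=1
left-to-right use order: c, d, c, e, a
typing: well-typed — term : R
ordered ✗ (needs contraction — c ×2)
linear ✗ (needs contraction — c ×2)
affine ✗ (needs contraction — c ×2)
relevant ✓ (every one of c, d, a, e appears)
unrestricted ✓ (type-checks (R) and nothing is barred)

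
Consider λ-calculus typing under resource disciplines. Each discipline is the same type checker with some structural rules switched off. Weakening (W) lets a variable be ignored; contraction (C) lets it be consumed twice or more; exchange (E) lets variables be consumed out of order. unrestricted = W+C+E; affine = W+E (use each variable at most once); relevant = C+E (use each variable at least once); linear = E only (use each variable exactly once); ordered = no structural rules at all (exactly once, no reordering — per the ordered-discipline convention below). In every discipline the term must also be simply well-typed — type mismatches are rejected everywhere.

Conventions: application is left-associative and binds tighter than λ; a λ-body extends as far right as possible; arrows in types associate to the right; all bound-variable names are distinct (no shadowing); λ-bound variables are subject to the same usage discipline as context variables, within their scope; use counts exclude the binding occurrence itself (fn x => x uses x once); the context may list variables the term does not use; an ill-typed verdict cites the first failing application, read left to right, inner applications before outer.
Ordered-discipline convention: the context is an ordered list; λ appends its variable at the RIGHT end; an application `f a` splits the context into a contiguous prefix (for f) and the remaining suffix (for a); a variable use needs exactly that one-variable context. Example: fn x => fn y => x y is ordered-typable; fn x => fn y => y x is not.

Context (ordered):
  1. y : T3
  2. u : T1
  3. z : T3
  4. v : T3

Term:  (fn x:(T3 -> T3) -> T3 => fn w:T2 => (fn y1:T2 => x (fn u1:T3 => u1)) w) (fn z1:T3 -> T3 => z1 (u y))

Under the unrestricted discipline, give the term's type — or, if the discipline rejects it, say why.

not well-typed under unrestricted — not simply typable
usage: y ×1, u ×1, z ×0, v ×0, x [bound] ×1, w [bound] ×1, y1 [bound] ×0, u1 [bound] ×1, z1 [bound] ×1
use order (left to right): x, u1, w, z1, u, y
typing: ill-typed: applying a non-function (T1)
across the five disciplines: ordered ✗; linear ✗; affine ✗; relevant ✗; unrestricted ✗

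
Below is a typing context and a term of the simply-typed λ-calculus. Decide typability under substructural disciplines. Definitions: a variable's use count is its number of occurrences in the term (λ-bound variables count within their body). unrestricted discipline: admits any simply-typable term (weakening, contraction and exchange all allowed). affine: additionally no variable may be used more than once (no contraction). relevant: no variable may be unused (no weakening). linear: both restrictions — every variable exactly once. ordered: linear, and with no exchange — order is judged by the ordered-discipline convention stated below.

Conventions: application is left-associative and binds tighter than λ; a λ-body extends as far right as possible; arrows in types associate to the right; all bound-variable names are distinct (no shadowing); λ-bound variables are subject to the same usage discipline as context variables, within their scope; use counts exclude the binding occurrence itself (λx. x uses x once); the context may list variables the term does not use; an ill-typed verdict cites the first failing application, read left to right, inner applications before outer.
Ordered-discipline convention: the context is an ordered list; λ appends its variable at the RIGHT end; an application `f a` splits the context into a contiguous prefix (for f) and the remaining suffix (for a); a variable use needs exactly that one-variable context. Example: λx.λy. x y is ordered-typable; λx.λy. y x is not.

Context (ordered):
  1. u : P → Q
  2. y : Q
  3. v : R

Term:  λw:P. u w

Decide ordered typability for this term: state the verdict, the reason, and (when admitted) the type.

no — y, v left unused
variable uses: u: 1×; y: 0×; v: 0×; w (bound): 1×
uses in reading order: u, w
typing: ✓ — P → Q
per-discipline verdicts: ordered ✗ · linear ✗ · affine ✓ · relevant ✗ · unrestricted ✓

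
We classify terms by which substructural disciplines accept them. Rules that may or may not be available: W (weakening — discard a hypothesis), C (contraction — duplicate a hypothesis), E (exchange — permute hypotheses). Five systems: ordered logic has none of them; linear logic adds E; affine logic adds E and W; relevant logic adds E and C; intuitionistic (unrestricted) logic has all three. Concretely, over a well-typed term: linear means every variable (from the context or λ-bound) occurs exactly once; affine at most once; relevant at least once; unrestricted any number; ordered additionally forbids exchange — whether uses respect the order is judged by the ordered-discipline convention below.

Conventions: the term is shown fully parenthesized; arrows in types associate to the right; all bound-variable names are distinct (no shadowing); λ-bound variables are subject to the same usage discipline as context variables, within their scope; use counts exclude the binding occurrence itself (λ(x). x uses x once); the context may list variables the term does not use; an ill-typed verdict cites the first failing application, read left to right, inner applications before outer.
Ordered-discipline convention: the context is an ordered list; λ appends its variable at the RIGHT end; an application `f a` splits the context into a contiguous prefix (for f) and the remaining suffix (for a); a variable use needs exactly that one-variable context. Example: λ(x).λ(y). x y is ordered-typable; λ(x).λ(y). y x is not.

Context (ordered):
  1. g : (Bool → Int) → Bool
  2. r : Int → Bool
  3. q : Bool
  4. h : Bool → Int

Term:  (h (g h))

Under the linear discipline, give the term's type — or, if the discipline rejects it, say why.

not well-typed under linear — h ×2 used more than once (contraction); unused: r, q — weakening required
use counts: g: 1×; r: 0×; q: 0×; h: 2×
use order (left to right): h, g, h
typing: well-typed at Int
summary: ordered ✗, linear ✗, affine ✗, relevant ✗, unrestricted ✓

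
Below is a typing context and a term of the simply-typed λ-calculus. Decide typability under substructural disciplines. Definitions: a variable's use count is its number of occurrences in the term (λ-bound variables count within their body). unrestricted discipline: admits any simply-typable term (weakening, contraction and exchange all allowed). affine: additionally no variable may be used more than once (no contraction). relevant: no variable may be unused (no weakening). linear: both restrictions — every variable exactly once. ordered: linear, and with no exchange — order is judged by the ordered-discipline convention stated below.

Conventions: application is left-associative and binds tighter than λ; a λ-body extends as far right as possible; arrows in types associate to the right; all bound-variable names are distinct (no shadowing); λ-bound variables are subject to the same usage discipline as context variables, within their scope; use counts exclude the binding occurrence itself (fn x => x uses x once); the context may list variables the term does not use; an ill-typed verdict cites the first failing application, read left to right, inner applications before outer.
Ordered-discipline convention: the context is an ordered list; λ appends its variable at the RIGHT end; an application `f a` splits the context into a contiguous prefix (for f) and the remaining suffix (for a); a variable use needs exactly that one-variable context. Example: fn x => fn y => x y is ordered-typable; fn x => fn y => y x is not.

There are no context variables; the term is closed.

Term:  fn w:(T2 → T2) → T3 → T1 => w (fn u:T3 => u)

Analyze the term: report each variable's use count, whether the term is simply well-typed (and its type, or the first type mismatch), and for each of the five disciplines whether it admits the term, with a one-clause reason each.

counts: w [bound] ×1; u [bound] ×1
uses in reading order: w, u
typing: ill-typed: an application expects T2 → T2 but receives T3 → T3
ordered: ✗, a type mismatch blocks all five
linear: ✗, the type mismatch rejects it
affine: ✗, not simply typable
relevant: ✗, fails simple typing
unrestricted: ✗, a type mismatch blocks all five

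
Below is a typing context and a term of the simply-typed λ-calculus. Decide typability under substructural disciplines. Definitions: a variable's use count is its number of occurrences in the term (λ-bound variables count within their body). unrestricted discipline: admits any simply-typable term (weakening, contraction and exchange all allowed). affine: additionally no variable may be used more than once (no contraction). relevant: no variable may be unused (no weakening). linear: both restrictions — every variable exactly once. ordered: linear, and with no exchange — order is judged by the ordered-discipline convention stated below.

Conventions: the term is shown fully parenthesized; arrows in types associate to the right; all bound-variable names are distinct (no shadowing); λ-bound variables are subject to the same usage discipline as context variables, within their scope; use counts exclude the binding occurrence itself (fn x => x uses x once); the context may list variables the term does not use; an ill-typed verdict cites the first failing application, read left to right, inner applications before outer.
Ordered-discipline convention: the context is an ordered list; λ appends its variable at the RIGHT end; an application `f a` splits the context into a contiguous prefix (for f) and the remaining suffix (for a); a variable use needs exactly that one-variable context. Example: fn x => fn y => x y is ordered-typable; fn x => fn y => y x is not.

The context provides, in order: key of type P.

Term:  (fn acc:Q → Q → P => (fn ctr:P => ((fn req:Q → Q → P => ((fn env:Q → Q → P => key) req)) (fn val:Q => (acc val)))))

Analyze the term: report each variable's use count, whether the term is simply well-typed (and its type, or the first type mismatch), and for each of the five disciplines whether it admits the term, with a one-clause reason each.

variable uses: key: 1; acc [bound]: 1; ctr [bound]: 0; req [bound]: 1; env [bound]: 0; val [bound]: 1
left-to-right use order: key, req, acc, val
typing: well-typed — term : (Q → Q → P) → P → P
ordered: ✗, unused: ctr, env — weakening required
linear: ✗, unused: ctr, env — weakening required
affine: ✓, no duplicate uses among key, acc, ctr, req, env, val
relevant: ✗, unused: ctr, env — weakening required
unrestricted: ✓, well-typed at (Q → Q → P) → P → P; no restrictions here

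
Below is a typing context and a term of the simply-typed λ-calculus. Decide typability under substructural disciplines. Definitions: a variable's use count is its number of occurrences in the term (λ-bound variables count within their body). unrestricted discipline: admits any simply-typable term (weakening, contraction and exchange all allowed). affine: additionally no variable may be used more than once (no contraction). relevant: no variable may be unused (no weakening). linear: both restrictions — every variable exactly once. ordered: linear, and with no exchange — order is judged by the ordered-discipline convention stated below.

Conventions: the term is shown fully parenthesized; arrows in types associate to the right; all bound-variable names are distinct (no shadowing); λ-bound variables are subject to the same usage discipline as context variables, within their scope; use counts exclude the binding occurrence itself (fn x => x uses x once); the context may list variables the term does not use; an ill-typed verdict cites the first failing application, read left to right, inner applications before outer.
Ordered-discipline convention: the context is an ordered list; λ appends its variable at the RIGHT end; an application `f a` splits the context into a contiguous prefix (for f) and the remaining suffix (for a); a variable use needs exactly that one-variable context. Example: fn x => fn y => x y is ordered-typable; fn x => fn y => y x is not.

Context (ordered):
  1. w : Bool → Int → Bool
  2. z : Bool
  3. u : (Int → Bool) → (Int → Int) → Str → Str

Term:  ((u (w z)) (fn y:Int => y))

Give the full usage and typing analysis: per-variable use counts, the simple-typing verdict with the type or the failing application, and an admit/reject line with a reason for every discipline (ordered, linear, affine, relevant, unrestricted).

usage: w: 1; z: 1; u: 1; y (bound): 1
use order (left to right): u, w, z, y
typing: well-typed at Str → Str
ordered: ✗ — needs exchange: uses follow u, w, z, y
linear: ✓ — exactly-once usage across w, z, u, y
affine: ✓ — at most one use each (w, z, u, y)
relevant: ✓ — w, z, u, y: all used, weakening unneeded
unrestricted: ✓ — typability at Str → Str is all that's needed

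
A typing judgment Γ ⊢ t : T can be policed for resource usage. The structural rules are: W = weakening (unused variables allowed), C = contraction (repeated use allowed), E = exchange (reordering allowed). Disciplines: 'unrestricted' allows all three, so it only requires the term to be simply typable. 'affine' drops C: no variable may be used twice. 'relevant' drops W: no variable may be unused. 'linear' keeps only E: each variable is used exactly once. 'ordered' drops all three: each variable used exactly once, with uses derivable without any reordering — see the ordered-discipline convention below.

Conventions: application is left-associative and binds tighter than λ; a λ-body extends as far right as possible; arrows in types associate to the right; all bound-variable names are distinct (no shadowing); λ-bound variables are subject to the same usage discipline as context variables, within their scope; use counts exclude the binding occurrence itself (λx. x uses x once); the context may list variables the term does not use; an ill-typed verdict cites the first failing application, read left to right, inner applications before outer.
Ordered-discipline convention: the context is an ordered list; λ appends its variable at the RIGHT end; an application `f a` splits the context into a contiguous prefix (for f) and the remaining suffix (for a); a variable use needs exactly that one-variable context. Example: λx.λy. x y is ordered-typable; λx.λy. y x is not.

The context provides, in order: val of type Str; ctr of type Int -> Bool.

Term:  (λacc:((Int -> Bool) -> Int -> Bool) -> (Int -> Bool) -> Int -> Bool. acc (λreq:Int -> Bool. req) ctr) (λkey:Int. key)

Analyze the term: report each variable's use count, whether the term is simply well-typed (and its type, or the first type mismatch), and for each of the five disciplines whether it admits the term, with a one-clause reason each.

use counts: val: 0×; ctr: 1×; acc (λ-bound): 1×; req (λ-bound): 1×; key (λ-bound): 1×
left-to-right use order: acc, req, ctr, key
typing: ill-typed: an application expects ((Int -> Bool) -> Int -> Bool) -> (Int -> Bool) -> Int -> Bool but receives Int -> Int
ordered ✗ (the type mismatch rejects it)
linear ✗ (not simply typable)
affine ✗ (fails simple typing)
relevant ✗ (a type mismatch blocks all five)
unrestricted ✗ (the type mismatch rejects it)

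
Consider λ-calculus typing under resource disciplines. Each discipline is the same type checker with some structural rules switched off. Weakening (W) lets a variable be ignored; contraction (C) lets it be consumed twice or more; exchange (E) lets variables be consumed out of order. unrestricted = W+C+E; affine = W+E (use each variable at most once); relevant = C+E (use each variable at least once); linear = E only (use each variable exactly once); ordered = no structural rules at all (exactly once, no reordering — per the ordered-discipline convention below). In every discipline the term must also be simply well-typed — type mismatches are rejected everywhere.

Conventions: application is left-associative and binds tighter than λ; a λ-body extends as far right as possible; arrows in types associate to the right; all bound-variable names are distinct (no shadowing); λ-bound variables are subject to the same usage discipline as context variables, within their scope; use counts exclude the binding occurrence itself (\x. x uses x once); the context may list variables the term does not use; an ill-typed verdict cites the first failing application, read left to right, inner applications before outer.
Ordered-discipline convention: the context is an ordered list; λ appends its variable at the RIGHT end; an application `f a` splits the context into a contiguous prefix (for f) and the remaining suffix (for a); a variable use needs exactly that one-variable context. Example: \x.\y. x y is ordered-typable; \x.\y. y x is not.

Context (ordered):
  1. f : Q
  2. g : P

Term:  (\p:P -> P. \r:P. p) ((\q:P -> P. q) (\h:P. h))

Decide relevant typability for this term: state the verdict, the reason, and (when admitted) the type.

no — needs weakening: f, g, r unused
counts: f: 0, g: 0, p (λ-bound): 1, r (λ-bound): 0, q (λ-bound): 1, h (λ-bound): 1
uses in reading order: p, q, h
typing: the term checks, with type P -> P -> P
across the five disciplines: ordered ✗; linear ✗; affine ✓; relevant ✗; unrestricted ✓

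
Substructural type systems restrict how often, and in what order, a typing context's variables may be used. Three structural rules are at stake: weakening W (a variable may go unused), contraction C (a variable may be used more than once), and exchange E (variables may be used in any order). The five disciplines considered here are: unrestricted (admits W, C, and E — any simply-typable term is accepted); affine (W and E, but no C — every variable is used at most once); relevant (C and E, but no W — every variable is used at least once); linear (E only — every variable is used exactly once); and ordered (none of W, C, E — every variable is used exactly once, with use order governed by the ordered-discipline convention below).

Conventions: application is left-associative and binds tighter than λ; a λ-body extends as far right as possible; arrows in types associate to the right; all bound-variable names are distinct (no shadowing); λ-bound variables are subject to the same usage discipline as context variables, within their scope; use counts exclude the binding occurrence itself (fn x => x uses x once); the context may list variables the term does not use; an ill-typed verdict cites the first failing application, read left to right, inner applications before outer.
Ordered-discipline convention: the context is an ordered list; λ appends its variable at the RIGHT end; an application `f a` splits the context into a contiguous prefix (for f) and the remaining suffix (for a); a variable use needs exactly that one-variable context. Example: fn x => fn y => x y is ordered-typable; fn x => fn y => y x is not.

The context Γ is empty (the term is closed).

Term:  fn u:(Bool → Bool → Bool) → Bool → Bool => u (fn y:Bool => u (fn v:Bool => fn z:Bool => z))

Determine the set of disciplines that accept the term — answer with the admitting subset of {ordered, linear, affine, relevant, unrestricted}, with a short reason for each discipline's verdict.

admitting disciplines: unrestricted
variable uses: u (λ-bound) ×2; y (λ-bound) ×0; v (λ-bound) ×0; z (λ-bound) ×1
uses in reading order: u, u, z
typing: ✓ — ((Bool → Bool → Bool) → Bool → Bool) → Bool → Bool
ordered: ✗, u ×2 used more than once (contraction); y, v never used (weakening)
linear: ✗, u ×2 used more than once (contraction); y, v never used (weakening)
affine: ✗, u ×2 used more than once (contraction)
relevant: ✗, y, v never used (weakening)
unrestricted: ✓, typability at ((Bool → Bool → Bool) → Bool → Bool) → Bool → Bool is all that's needed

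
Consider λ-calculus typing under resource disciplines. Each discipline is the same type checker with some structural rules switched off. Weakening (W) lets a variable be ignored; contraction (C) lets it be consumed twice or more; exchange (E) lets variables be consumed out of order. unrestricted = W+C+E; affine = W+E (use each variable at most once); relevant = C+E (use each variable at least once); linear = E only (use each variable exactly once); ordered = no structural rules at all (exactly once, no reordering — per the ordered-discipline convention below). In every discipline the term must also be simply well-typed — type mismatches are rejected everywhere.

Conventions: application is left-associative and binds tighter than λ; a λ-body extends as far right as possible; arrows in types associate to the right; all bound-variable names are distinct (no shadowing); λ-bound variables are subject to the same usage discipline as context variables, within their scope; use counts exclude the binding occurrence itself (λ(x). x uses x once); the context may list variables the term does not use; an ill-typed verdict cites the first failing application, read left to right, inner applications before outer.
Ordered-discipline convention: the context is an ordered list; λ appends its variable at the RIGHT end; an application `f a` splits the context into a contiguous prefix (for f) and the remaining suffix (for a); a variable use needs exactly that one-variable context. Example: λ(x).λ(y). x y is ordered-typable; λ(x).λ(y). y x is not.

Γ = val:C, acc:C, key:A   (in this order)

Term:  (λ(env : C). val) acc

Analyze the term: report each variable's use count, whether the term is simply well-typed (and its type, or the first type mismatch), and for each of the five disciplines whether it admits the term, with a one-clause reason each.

variable uses: val: 1, acc: 1, key: 0, env (λ-bound): 0
left-to-right use order: val, acc
typing: ✓ — C
ordered: ✗, key, env left unused
linear: ✗, key, env left unused
affine: ✓, no duplicate uses among val, acc, key, env
relevant: ✗, key, env left unused
unrestricted: ✓, simply typable at C; W, C, E all held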